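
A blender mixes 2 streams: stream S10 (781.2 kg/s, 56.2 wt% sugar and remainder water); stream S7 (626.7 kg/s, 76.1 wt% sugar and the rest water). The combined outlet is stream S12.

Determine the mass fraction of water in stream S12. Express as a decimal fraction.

Total flow out = 781.2 + 626.7 = 1407.9 kg/s.
water in = 781.2×0.438 + 626.7×0.239 = 491.95 kg/s.
water mass fraction in S12 = 491.95/1407.9 = 0.3494.

0.3494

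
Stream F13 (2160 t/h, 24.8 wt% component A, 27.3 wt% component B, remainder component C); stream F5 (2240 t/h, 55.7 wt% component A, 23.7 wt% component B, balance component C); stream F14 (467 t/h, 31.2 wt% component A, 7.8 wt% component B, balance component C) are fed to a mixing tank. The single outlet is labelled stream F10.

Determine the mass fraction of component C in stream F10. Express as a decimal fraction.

0.366

Total flow out = 2160 + 2240 + 467 = 4867 t/h.
component C in = 2160×0.479 + 2240×0.206 + 467×0.610 = 1780.9 t/h.
component C mass fraction in F10 = 1780.9/4867 = 0.366.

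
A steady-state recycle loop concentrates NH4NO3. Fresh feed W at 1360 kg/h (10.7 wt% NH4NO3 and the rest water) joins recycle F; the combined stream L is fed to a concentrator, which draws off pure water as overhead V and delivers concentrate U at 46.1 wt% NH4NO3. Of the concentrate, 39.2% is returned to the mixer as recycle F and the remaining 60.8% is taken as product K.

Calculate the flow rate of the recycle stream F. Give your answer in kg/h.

Overall NH4NO3 balance (none leaves overhead): NH4NO3 in fresh feed = NH4NO3 in product, i.e. 1360×0.107 = (1−0.392)·U·0.461.
U = 145.52/(0.461×0.608) = 519.18 kg/h.
Recycle F = 0.392×519.18 = 203.52 kg/h.

203.5 kg/h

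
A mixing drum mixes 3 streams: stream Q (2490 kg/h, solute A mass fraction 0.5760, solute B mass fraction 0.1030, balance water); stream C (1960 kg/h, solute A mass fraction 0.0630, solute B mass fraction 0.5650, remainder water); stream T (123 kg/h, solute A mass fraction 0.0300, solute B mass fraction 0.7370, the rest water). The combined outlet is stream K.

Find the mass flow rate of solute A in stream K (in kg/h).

solute A out = solute A in = 2490×0.576 + 1960×0.063 + 123×0.030 = 1561.4 kg/h.

1561 kg/h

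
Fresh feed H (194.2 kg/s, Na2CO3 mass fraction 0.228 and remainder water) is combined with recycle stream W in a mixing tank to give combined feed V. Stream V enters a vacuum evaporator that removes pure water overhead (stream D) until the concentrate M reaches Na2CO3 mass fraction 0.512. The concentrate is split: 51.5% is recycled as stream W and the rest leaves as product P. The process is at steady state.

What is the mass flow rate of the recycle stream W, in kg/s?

Overall Na2CO3 balance (none leaves overhead): Na2CO3 in fresh feed = Na2CO3 in product, i.e. 194.2×0.228 = (1−0.515)·M·0.512.
M = 44.278/(0.512×0.485) = 178.31 kg/s.
Recycle W = 0.515×178.31 = 91.829 kg/s.

91.83 kg/s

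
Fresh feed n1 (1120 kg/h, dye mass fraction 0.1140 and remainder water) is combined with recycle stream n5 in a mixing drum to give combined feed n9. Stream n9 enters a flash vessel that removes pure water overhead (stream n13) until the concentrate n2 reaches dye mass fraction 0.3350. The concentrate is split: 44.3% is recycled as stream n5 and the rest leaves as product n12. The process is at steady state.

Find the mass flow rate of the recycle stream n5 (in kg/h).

303.1 kg/h

Overall dye balance (none leaves overhead): dye in fresh feed = dye in product, i.e. 1120×0.114 = (1−0.443)·n2·0.335.
n2 = 127.68/(0.335×0.557) = 684.26 kg/h.
Recycle n5 = 0.443×684.26 = 303.13 kg/h.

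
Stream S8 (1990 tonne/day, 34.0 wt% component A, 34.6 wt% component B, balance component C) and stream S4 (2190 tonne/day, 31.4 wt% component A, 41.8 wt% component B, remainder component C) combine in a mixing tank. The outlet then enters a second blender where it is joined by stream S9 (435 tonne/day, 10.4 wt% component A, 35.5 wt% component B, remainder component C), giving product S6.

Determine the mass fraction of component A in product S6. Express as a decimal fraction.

Overall, product flow = 4615 tonne/day.
component A in = 1990×0.340 + 2190×0.314 + 435×0.104 = 1409.5 tonne/day.
component A fraction in S6 = 0.305.

0.305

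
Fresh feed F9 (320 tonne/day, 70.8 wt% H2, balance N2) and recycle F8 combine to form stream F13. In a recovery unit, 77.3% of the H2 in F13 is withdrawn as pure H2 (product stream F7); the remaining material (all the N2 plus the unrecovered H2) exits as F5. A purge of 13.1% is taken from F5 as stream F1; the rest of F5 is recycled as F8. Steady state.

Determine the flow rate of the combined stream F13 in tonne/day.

995.5 tonne/day

N2 enters only via F9 and leaves only via the purge: 320×0.292 = 0.131×(N2 in F5), and the recovery unit passes all N2, so N2 in F13 = N2 in F5 = 713.28 tonne/day.
H2 in F13: m_A = 320×0.708 + (1−0.131)·(1−0.773)·m_A, so m_A = 226.56/0.8027 = 282.23 tonne/day.
F13 = 282.23 + 713.28 = 995.52 tonne/day.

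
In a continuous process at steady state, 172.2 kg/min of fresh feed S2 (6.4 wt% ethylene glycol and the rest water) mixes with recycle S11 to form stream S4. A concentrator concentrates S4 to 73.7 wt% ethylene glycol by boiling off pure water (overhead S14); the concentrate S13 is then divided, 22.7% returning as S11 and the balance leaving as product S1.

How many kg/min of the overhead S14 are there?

Overall ethylene glycol balance (none leaves overhead): ethylene glycol in fresh feed = ethylene glycol in product, i.e. 172.2×0.064 = (1−0.227)·S13·0.737.
S13 = 11.021/(0.737×0.773) = 19.345 kg/min.
Recycle S11 = 0.227×19.345 = 4.3913 kg/min.
Combined feed S4 = 172.2 + 4.3913 = 176.59 kg/min.
Overhead S14 = S4 − S13 = 176.59 − 19.345 = 157.25 kg/min.

157.2 kg/min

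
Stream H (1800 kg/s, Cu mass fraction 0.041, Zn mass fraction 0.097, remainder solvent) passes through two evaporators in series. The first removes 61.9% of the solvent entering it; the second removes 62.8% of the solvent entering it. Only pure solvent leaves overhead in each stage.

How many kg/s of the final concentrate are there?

solvent in feed = 1800×0.862 = 1551.6 kg/s.
After stage 1: solvent left = (1−0.619)×1551.6 = 591.16; stream total = 839.56 kg/s.
After stage 2: solvent left = (1−0.628)×591.16 = 219.91; final concentrate = 468.31 kg/s.

468.3 kg/s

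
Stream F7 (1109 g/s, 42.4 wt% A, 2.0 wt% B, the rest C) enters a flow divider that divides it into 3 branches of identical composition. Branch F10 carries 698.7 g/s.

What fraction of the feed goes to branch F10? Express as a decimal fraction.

Fraction to F10 = 698.7/1109 = 0.6300.

0.630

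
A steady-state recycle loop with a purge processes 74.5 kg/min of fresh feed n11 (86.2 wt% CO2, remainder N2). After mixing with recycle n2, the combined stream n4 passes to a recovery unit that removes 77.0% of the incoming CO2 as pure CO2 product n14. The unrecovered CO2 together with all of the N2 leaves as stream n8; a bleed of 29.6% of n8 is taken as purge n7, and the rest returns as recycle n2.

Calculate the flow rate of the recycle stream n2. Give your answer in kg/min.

36.86 kg/min

N2 enters only via n11 and leaves only via the purge: 74.5×0.138 = 0.296×(N2 in n8), and the recovery unit passes all N2, so N2 in n4 = N2 in n8 = 34.733 kg/min.
CO2 in n4: m_A = 74.5×0.862 + (1−0.296)·(1−0.770)·m_A, so m_A = 64.219/0.8381 = 76.626 kg/min.
n8 = (1−0.770)×76.626 + 34.733 = 52.357 kg/min.
Recycle n2 = (1−0.296)×52.357 = 36.859 kg/min.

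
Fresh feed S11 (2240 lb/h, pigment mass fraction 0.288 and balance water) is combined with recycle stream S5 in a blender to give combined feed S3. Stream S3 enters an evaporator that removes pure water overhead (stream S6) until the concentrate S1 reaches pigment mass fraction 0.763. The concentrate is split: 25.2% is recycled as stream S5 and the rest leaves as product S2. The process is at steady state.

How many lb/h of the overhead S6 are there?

1394 lb/h

Overall pigment balance (none leaves overhead): pigment in fresh feed = pigment in product, i.e. 2240×0.288 = (1−0.252)·S1·0.763.
S1 = 645.12/(0.763×0.748) = 1130.4 lb/h.
Recycle S5 = 0.252×1130.4 = 284.85 lb/h.
Combined feed S3 = 2240 + 284.85 = 2524.8 lb/h.
Overhead S6 = S3 − S1 = 2524.8 − 1130.4 = 1394.5 lb/h.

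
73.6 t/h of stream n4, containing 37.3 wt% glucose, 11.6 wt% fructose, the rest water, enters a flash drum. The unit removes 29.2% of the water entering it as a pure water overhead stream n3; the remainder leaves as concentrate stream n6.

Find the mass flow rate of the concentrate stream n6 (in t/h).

water entering = 73.6×0.511 = 37.61 t/h; overhead removed = 0.292×37.61 = 10.982 t/h.
Concentrate = 73.6 − 10.982 = 62.618 t/h.

62.62 t/h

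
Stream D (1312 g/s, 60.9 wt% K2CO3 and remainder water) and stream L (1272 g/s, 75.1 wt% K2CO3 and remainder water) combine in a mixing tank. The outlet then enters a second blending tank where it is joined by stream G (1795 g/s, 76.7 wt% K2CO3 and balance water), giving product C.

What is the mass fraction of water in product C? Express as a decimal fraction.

Overall, product flow = 4379 g/s.
water in = 1312×0.391 + 1272×0.249 + 1795×0.233 = 1248 g/s.
water fraction in C = 0.285.

0.285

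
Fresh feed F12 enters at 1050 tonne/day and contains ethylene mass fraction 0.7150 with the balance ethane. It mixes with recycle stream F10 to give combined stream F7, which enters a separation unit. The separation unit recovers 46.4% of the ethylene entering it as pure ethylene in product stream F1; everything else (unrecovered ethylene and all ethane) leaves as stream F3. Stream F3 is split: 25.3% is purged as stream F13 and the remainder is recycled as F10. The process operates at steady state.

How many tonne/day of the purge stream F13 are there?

ethane enters only via F12 and leaves only via the purge: 1050×0.285 = 0.253×(ethane in F3), and the separation unit passes all ethane, so ethane in F7 = ethane in F3 = 1182.8 tonne/day.
ethylene in F7: m_A = 1050×0.715 + (1−0.253)·(1−0.464)·m_A, so m_A = 750.75/0.5996 = 1252.1 tonne/day.
F3 = (1−0.464)×1252.1 + 1182.8 = 1853.9 tonne/day.
Purge F13 = 0.253×1853.9 = 469.04 tonne/day.

469 tonne/day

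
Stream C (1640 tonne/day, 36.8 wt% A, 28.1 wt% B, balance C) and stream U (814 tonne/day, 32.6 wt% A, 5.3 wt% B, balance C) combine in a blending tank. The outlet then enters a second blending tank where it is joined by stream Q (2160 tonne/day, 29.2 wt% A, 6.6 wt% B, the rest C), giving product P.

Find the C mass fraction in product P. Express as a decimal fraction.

Overall, product flow = 4614 tonne/day.
C in = 1640×0.351 + 814×0.621 + 2160×0.642 = 2467.9 tonne/day.
C fraction in P = 0.535.

0.535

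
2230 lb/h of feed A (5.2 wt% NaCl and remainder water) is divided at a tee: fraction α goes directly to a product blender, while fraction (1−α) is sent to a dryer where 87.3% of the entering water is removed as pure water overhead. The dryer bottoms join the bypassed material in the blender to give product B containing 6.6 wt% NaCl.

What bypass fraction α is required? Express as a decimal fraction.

All 2230×0.052 = 115.96 lb/h of NaCl reaches B, so B = 115.96/0.066 = 1757 lb/h and vapour = 473.03 lb/h.
The evaporator receives (1−α)·2230 of feed at 0.948 water and removes 0.873 of that water:
0.873×0.948×(1−α)×2230 = 473.03
(1−α) = 473.03/1845.6 = 0.2563;  α = 0.7437.

0.744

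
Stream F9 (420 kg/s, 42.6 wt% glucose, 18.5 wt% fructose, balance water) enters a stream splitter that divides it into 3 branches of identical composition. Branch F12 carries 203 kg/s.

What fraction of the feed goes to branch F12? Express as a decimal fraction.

0.483

Fraction to F12 = 203/420 = 0.4833.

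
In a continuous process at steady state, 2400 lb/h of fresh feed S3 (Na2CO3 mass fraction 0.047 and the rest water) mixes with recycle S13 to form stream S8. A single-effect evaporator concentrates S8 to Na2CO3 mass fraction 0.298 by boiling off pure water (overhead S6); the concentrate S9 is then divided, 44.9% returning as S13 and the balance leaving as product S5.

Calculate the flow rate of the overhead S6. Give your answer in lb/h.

Overall Na2CO3 balance (none leaves overhead): Na2CO3 in fresh feed = Na2CO3 in product, i.e. 2400×0.047 = (1−0.449)·S9·0.298.
S9 = 112.8/(0.298×0.551) = 686.98 lb/h.
Recycle S13 = 0.449×686.98 = 308.45 lb/h.
Combined feed S8 = 2400 + 308.45 = 2708.5 lb/h.
Overhead S6 = S8 − S9 = 2708.5 − 686.98 = 2021.5 lb/h.

2021 lb/h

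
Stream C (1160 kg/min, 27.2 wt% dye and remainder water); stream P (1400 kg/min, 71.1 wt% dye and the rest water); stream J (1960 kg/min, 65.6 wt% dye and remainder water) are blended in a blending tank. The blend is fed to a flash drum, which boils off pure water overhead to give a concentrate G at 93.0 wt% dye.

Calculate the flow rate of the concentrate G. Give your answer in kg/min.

2792 kg/min

dye entering = 1160×0.272 + 1400×0.711 + 1960×0.656 = 2596.7 kg/min.
All dye reports to G, so G = 2596.7/0.930 = 2792.1 kg/min.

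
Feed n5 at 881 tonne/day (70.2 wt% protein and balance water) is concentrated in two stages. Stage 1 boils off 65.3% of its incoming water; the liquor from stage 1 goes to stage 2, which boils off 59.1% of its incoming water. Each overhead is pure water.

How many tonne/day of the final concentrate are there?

655.7 tonne/day

water in feed = 881×0.298 = 262.54 tonne/day.
After stage 1: water left = (1−0.653)×262.54 = 91.101; stream total = 709.56 tonne/day.
After stage 2: water left = (1−0.591)×91.101 = 37.26; final concentrate = 655.72 tonne/day.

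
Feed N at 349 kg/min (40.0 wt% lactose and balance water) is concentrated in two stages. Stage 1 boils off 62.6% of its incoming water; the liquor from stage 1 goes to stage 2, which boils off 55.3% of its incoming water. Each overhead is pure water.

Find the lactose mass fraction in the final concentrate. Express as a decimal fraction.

0.800

water in feed = 349×0.600 = 209.4 kg/min.
After stage 1: water left = (1−0.626)×209.4 = 78.316; stream total = 217.92 kg/min.
After stage 2: water left = (1−0.553)×78.316 = 35.007; final concentrate = 174.61 kg/min.
lactose fraction = 139.6/174.61 = 0.800.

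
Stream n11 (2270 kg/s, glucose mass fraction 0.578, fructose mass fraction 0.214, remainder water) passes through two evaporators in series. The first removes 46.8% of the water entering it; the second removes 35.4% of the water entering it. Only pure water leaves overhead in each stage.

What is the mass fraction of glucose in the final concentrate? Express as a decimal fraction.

water in feed = 2270×0.208 = 472.16 kg/s.
After stage 1: water left = (1−0.468)×472.16 = 251.19; stream total = 2049 kg/s.
After stage 2: water left = (1−0.354)×251.19 = 162.27; final concentrate = 1960.1 kg/s.
glucose fraction = 1312.1/1960.1 = 0.669.

0.669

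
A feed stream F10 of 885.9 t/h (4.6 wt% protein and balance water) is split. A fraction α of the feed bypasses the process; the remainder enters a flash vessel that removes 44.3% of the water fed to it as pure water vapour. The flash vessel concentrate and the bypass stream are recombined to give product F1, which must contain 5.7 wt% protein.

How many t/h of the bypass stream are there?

All 885.9×0.046 = 40.751 t/h of protein reaches F1, so F1 = 40.751/0.057 = 714.94 t/h and vapour = 170.96 t/h.
The evaporator receives (1−α)·885.9 of feed at 0.954 water and removes 0.443 of that water:
0.443×0.954×(1−α)×885.9 = 170.96
(1−α) = 170.96/374.4 = 0.4566;  α = 0.5434.
Bypass flow = 0.5434×885.9 = 481.37 t/h.

481.4 t/h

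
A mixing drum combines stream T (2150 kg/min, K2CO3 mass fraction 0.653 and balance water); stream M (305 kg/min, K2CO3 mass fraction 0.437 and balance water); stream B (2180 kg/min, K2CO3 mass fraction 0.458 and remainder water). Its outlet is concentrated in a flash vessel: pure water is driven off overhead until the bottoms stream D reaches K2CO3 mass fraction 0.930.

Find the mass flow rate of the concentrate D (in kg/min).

K2CO3 entering = 2150×0.653 + 305×0.437 + 2180×0.458 = 2535.7 kg/min.
All K2CO3 reports to D, so D = 2535.7/0.930 = 2726.5 kg/min.

2727 kg/min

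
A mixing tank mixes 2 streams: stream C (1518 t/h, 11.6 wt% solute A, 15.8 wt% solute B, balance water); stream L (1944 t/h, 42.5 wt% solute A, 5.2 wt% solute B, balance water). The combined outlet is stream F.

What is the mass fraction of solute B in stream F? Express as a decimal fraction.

0.0985

Total flow out = 1518 + 1944 = 3462 t/h.
solute B in = 1518×0.158 + 1944×0.052 = 340.93 t/h.
solute B mass fraction in F = 340.93/3462 = 0.0985.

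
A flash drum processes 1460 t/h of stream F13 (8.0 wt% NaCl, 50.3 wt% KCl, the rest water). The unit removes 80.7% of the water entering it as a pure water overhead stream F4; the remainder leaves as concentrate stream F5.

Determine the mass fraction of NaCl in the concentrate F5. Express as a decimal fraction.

0.121

NaCl is not removed: 1460×0.080 = 116.8 t/h of NaCl enters F5.
water entering = 1460×0.417 = 608.82 t/h; overhead removed = 0.807×608.82 = 491.32 t/h.
Concentrate = 1460 − 491.32 = 968.68 t/h.
Mass fraction = 116.8/968.68 = 0.121.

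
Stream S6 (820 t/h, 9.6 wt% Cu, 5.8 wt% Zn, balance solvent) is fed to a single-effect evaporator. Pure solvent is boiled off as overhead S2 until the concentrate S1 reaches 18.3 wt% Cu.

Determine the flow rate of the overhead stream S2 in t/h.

Cu is conserved: 820×0.096 = 78.72 t/h all reports to the concentrate.
Concentrate = 78.72/(target fraction) = 430.16 t/h.
Overhead = 820 − 430.16 = 389.84 t/h.

389.8 t/h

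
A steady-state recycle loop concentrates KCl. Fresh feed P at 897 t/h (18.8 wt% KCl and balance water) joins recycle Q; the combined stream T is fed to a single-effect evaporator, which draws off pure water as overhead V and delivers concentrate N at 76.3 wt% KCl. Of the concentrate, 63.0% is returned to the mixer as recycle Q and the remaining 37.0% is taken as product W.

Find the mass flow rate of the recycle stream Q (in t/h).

376.3 t/h

Overall KCl balance (none leaves overhead): KCl in fresh feed = KCl in product, i.e. 897×0.188 = (1−0.630)·N·0.763.
N = 168.64/(0.763×0.370) = 597.34 t/h.
Recycle Q = 0.630×597.34 = 376.33 t/h.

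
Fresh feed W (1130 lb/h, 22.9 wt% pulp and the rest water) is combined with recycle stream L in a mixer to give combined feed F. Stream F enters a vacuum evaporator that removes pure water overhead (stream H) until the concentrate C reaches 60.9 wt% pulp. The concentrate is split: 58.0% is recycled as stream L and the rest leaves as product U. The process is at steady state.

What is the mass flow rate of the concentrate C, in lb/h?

Overall pulp balance (none leaves overhead): pulp in fresh feed = pulp in product, i.e. 1130×0.229 = (1−0.580)·C·0.609.
C = 258.77/(0.609×0.420) = 1011.7 lb/h.

1012 lb/h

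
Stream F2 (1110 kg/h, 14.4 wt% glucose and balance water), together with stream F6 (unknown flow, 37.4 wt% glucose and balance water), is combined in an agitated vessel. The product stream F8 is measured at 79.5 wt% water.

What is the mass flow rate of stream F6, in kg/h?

Let F6 be the unknown flow. Total out = 1110 + F6.
water balance: 950.16 + 0.626·F6 = 0.795·(1110 + F6)
(0.626 − 0.795)·F6 = 0.795×1110 − 950.16 = -67.71
F6 = -67.71 / -0.169 = 400.65 kg/h

400.7 kg/h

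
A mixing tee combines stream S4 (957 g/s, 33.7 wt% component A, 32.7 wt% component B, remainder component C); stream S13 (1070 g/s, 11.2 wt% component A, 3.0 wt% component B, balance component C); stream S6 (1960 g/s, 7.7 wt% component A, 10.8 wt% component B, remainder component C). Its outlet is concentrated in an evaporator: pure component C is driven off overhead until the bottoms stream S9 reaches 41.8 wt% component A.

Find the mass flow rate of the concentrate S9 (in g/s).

component A entering = 957×0.337 + 1070×0.112 + 1960×0.077 = 593.27 g/s.
All component A reports to S9, so S9 = 593.27/0.418 = 1419.3 g/s.

1419 g/s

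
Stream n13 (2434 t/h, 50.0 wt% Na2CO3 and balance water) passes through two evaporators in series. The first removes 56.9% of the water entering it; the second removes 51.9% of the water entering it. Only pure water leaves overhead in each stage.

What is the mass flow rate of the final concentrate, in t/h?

1469 t/h

water in feed = 2434×0.500 = 1217 t/h.
After stage 1: water left = (1−0.569)×1217 = 524.53; stream total = 1741.5 t/h.
After stage 2: water left = (1−0.519)×524.53 = 252.3; final concentrate = 1469.3 t/h.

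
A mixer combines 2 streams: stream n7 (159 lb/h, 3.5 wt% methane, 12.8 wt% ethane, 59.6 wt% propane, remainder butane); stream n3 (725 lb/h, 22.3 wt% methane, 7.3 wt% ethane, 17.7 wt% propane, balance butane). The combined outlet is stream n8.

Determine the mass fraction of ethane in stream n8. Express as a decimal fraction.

0.083

Total flow out = 159 + 725 = 884 lb/h.
ethane in = 159×0.128 + 725×0.073 = 73.277 lb/h.
ethane mass fraction in n8 = 73.277/884 = 0.083.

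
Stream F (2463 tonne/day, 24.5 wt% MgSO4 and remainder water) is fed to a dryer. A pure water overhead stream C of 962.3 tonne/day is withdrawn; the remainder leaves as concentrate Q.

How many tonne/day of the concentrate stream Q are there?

Concentrate = 2463 − 962.3 = 1500.7 tonne/day.

1501 tonne/day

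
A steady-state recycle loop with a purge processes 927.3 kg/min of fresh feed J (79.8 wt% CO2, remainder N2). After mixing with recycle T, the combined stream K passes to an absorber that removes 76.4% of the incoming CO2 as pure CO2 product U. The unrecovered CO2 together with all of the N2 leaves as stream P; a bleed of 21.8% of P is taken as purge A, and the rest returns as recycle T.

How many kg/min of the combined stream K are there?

1767 kg/min

N2 enters only via J and leaves only via the purge: 927.3×0.202 = 0.218×(N2 in P), and the absorber passes all N2, so N2 in K = N2 in P = 859.24 kg/min.
CO2 in K: m_A = 927.3×0.798 + (1−0.218)·(1−0.764)·m_A, so m_A = 739.99/0.8154 = 907.46 kg/min.
K = 907.46 + 859.24 = 1766.7 kg/min.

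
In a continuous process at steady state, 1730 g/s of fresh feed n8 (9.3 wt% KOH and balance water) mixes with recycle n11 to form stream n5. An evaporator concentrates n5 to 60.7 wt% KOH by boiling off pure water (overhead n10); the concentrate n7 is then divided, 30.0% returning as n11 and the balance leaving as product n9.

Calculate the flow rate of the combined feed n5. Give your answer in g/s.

1844 g/s

Overall KOH balance (none leaves overhead): KOH in fresh feed = KOH in product, i.e. 1730×0.093 = (1−0.300)·n7·0.607.
n7 = 160.89/(0.607×0.700) = 378.65 g/s.
Recycle n11 = 0.300×378.65 = 113.6 g/s.
Combined feed n5 = 1730 + 113.6 = 1843.6 g/s.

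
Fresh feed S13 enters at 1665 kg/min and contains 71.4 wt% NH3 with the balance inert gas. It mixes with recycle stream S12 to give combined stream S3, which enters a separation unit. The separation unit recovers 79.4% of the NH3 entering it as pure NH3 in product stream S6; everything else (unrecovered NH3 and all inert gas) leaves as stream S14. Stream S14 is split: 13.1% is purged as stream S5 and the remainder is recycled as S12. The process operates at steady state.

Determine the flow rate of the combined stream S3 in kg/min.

inert gas enters only via S13 and leaves only via the purge: 1665×0.286 = 0.131×(inert gas in S14), and the separation unit passes all inert gas, so inert gas in S3 = inert gas in S14 = 3635 kg/min.
NH3 in S3: m_A = 1665×0.714 + (1−0.131)·(1−0.794)·m_A, so m_A = 1188.8/0.8210 = 1448 kg/min.
S3 = 1448 + 3635 = 5083.1 kg/min.

5083 kg/min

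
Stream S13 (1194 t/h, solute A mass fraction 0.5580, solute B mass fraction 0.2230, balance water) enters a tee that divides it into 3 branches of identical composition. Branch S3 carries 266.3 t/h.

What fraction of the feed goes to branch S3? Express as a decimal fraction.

0.223

Fraction to S3 = 266.3/1194 = 0.2230.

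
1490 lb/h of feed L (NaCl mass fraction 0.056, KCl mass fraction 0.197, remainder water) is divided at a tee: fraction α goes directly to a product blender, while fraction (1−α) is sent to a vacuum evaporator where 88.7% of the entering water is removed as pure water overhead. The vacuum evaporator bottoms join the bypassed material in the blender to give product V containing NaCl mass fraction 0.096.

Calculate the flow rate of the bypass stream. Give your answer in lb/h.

All 1490×0.056 = 83.44 lb/h of NaCl reaches V, so V = 83.44/0.096 = 869.17 lb/h and vapour = 620.83 lb/h.
The evaporator receives (1−α)·1490 of feed at 0.747 water and removes 0.887 of that water:
0.887×0.747×(1−α)×1490 = 620.83
(1−α) = 620.83/987.26 = 0.6288;  α = 0.3712.
Bypass flow = 0.3712×1490 = 553.02 lb/h.

553 lb/h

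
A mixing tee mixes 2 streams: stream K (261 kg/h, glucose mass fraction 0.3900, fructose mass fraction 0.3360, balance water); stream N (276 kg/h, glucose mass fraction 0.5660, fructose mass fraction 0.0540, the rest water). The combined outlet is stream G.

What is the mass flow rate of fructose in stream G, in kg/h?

fructose out = fructose in = 261×0.336 + 276×0.054 = 102.6 kg/h.

102.6 kg/h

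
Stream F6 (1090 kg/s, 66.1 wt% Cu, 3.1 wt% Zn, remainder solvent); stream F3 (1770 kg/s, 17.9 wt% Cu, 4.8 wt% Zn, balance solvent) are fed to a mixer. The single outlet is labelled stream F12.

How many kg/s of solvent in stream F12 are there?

1704 kg/s

solvent out = solvent in = 1090×0.308 + 1770×0.773 = 1703.9 kg/s.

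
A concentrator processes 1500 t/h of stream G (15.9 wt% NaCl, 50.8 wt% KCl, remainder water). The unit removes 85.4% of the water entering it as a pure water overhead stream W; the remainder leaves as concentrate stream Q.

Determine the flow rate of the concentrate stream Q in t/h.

water entering = 1500×0.333 = 499.5 t/h; overhead removed = 0.854×499.5 = 426.57 t/h.
Concentrate = 1500 − 426.57 = 1073.4 t/h.

1073 t/h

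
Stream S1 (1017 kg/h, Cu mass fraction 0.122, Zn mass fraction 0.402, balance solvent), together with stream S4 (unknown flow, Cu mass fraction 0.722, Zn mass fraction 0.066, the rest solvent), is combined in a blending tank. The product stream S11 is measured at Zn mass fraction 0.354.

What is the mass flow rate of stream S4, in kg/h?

Let S4 be the unknown flow. Total out = 1017 + S4.
Zn balance: 408.83 + 0.066·S4 = 0.354·(1017 + S4)
(0.066 − 0.354)·S4 = 0.354×1017 − 408.83 = -48.816
S4 = -48.816 / -0.288 = 169.5 kg/h

169.5 kg/h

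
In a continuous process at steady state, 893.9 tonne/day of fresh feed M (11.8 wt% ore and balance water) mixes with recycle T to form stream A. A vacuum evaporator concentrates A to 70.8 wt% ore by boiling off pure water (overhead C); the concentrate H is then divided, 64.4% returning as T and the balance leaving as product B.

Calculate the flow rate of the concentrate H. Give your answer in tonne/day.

418.5 tonne/day

Overall ore balance (none leaves overhead): ore in fresh feed = ore in product, i.e. 893.9×0.118 = (1−0.644)·H·0.708.
H = 105.48/(0.708×0.356) = 418.49 tonne/day.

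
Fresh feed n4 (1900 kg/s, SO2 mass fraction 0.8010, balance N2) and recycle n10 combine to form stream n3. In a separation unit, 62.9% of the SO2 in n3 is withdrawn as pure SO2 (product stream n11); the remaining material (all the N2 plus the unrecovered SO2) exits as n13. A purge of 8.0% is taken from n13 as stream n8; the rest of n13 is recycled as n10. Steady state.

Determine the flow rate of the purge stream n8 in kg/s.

446.7 kg/s

N2 enters only via n4 and leaves only via the purge: 1900×0.199 = 0.080×(N2 in n13), and the separation unit passes all N2, so N2 in n3 = N2 in n13 = 4726.2 kg/s.
SO2 in n3: m_A = 1900×0.801 + (1−0.080)·(1−0.629)·m_A, so m_A = 1521.9/0.6587 = 2310.5 kg/s.
n13 = (1−0.629)×2310.5 + 4726.2 = 5583.5 kg/s.
Purge n8 = 0.080×5583.5 = 446.68 kg/s.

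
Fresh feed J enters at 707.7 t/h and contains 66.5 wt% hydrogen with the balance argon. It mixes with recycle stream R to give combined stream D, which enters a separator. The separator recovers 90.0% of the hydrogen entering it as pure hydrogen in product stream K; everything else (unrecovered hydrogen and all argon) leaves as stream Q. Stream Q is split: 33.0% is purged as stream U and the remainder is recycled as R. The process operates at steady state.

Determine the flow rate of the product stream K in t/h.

454 t/h

hydrogen in D: m_A = 707.7×0.665 + (1−0.330)·(1−0.900)·m_A, so m_A = 470.62/0.9330 = 504.42 t/h.
Product K = 0.900×504.42 = 453.97 t/h.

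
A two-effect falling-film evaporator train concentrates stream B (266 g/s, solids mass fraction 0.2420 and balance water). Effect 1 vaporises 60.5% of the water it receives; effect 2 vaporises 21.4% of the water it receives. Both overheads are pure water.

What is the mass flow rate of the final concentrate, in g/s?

127 g/s

water in feed = 266×0.758 = 201.63 g/s.
After stage 1: water left = (1−0.605)×201.63 = 79.643; stream total = 144.02 g/s.
After stage 2: water left = (1−0.214)×79.643 = 62.599; final concentrate = 126.97 g/s.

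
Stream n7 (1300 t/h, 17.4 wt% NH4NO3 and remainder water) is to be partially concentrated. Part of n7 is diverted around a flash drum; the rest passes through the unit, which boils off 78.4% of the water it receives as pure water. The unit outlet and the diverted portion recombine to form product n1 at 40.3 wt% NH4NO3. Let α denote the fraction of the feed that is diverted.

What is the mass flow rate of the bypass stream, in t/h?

All 1300×0.174 = 226.2 t/h of NH4NO3 reaches n1, so n1 = 226.2/0.403 = 561.29 t/h and vapour = 738.71 t/h.
The evaporator receives (1−α)·1300 of feed at 0.826 water and removes 0.784 of that water:
0.784×0.826×(1−α)×1300 = 738.71
(1−α) = 738.71/841.86 = 0.8775;  α = 0.1225.
Bypass flow = 0.1225×1300 = 159.28 t/h.

159.3 t/h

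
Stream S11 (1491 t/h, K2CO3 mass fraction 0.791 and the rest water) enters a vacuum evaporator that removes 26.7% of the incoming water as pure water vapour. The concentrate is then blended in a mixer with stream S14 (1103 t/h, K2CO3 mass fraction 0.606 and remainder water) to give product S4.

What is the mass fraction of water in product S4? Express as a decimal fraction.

0.264

Vapour removed = 0.267×0.209×1491 = 83.202 t/h; concentrate = 1407.8 t/h.
water reaching the mixer = 228.42 (from concentrate) + 1103×0.394 = 663 t/h.
Product flow = 1407.8 + 1103 = 2510.8 t/h; water fraction = 0.264.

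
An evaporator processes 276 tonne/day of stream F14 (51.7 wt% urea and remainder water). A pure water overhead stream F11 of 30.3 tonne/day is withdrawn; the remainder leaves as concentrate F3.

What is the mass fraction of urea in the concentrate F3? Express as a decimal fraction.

urea is not removed: 276×0.517 = 142.69 tonne/day of urea enters F3.
Concentrate = 276 − 30.3 = 245.7 tonne/day.
Mass fraction = 142.69/245.7 = 0.5808.

0.5808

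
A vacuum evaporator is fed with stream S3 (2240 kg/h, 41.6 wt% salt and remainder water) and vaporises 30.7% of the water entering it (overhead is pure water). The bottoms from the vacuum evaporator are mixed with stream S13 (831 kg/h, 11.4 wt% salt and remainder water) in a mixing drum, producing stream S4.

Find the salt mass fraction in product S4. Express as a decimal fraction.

0.385

Vapour removed = 0.307×0.584×2240 = 401.61 kg/h; concentrate = 1838.4 kg/h.
salt reaching the mixer = 931.84 (from concentrate) + 831×0.114 = 1026.6 kg/h.
Product flow = 1838.4 + 831 = 2669.4 kg/h; salt fraction = 0.385.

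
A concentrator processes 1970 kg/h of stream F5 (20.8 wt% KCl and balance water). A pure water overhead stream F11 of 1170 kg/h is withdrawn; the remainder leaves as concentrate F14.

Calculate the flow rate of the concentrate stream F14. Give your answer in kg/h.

Concentrate = 1970 − 1170 = 800 kg/h.

800 kg/h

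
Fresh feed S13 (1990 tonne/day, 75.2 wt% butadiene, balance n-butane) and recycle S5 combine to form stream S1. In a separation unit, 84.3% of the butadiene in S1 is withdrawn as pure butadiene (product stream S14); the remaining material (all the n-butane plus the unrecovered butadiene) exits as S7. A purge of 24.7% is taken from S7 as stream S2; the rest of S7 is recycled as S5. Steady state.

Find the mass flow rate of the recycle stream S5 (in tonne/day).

1705 tonne/day

n-butane enters only via S13 and leaves only via the purge: 1990×0.248 = 0.247×(n-butane in S7), and the separation unit passes all n-butane, so n-butane in S1 = n-butane in S7 = 1998.1 tonne/day.
butadiene in S1: m_A = 1990×0.752 + (1−0.247)·(1−0.843)·m_A, so m_A = 1496.5/0.8818 = 1697.1 tonne/day.
S7 = (1−0.843)×1697.1 + 1998.1 = 2264.5 tonne/day.
Recycle S5 = (1−0.247)×2264.5 = 1705.2 tonne/day.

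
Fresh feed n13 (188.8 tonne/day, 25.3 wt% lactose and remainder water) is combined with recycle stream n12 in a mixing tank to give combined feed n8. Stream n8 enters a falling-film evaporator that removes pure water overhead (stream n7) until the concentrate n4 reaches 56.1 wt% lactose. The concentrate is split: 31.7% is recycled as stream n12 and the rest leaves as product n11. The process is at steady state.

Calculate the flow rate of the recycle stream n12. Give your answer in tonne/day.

Overall lactose balance (none leaves overhead): lactose in fresh feed = lactose in product, i.e. 188.8×0.253 = (1−0.317)·n4·0.561.
n4 = 47.766/(0.561×0.683) = 124.66 tonne/day.
Recycle n12 = 0.317×124.66 = 39.518 tonne/day.

39.52 tonne/day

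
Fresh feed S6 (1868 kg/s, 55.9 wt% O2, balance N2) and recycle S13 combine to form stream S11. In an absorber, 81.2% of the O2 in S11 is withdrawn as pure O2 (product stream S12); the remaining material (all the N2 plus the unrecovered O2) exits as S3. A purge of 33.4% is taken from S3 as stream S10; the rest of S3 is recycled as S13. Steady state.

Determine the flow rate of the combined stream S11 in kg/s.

3660 kg/s

N2 enters only via S6 and leaves only via the purge: 1868×0.441 = 0.334×(N2 in S3), and the absorber passes all N2, so N2 in S11 = N2 in S3 = 2466.4 kg/s.
O2 in S11: m_A = 1868×0.559 + (1−0.334)·(1−0.812)·m_A, so m_A = 1044.2/0.8748 = 1193.7 kg/s.
S11 = 1193.7 + 2466.4 = 3660.1 kg/s.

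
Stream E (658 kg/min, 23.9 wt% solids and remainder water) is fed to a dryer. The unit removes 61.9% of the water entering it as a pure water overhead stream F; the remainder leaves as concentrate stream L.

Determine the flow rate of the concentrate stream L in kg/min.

348 kg/min

water entering = 658×0.761 = 500.74 kg/min; overhead removed = 0.619×500.74 = 309.96 kg/min.
Concentrate = 658 − 309.96 = 348.04 kg/min.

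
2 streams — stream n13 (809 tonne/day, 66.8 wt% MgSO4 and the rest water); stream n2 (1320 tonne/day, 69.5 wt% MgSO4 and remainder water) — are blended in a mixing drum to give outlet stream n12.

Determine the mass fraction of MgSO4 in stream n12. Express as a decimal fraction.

Total flow out = 809 + 1320 = 2129 tonne/day.
MgSO4 in = 809×0.668 + 1320×0.695 = 1457.8 tonne/day.
MgSO4 mass fraction in n12 = 1457.8/2129 = 0.685.

0.685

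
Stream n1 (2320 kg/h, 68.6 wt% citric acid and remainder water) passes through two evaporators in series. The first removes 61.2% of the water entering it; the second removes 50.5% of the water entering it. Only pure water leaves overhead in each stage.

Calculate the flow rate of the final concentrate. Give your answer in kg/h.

1731 kg/h

water in feed = 2320×0.314 = 728.48 kg/h.
After stage 1: water left = (1−0.612)×728.48 = 282.65; stream total = 1874.2 kg/h.
After stage 2: water left = (1−0.505)×282.65 = 139.91; final concentrate = 1731.4 kg/h.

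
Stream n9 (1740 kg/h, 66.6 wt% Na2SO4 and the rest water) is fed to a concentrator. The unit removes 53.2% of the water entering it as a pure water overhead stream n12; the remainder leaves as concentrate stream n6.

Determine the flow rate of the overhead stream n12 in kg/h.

water entering = 1740×0.334 = 581.16 kg/h; overhead removed = 0.532×581.16 = 309.18 kg/h.

309.2 kg/h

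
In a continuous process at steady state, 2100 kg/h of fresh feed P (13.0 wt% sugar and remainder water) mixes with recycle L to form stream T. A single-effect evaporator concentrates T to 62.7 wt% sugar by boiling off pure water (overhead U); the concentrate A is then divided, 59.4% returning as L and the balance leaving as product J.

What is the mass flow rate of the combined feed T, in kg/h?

2737 kg/h

Overall sugar balance (none leaves overhead): sugar in fresh feed = sugar in product, i.e. 2100×0.130 = (1−0.594)·A·0.627.
A = 273/(0.627×0.406) = 1072.4 kg/h.
Recycle L = 0.594×1072.4 = 637.02 kg/h.
Combined feed T = 2100 + 637.02 = 2737 kg/h.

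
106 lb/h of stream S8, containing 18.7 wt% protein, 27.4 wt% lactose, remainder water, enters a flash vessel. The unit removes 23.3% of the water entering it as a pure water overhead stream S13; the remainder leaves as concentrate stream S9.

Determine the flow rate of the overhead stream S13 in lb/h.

water entering = 106×0.539 = 57.134 lb/h; overhead removed = 0.233×57.134 = 13.312 lb/h.

13.31 lb/h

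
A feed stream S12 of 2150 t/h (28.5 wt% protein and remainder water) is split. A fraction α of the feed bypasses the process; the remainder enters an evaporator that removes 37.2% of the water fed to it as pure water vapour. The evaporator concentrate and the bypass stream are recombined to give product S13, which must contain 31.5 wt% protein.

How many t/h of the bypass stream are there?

All 2150×0.285 = 612.75 t/h of protein reaches S13, so S13 = 612.75/0.315 = 1945.2 t/h and vapour = 204.76 t/h.
The evaporator receives (1−α)·2150 of feed at 0.715 water and removes 0.372 of that water:
0.372×0.715×(1−α)×2150 = 204.76
(1−α) = 204.76/571.86 = 0.3581;  α = 0.6419.
Bypass flow = 0.6419×2150 = 1380.2 t/h.

1380 t/h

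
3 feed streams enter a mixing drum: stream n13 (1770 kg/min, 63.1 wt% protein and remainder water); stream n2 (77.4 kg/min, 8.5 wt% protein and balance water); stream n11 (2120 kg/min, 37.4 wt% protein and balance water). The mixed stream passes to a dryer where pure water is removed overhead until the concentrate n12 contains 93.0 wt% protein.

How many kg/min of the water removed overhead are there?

protein entering = 1770×0.631 + 77.4×0.085 + 2120×0.374 = 1916.3 kg/min.
All protein reports to n12, so n12 = 1916.3/0.930 = 2060.6 kg/min.
Total feed = 3967.4 kg/min; overhead = 3967.4 − 2060.6 = 1906.8 kg/min.

1907 kg/min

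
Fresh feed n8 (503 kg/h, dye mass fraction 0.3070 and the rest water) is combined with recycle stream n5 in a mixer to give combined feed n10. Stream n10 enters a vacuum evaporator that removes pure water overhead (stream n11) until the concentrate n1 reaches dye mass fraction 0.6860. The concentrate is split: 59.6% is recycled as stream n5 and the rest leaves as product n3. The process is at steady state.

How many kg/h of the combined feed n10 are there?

835.1 kg/h

Overall dye balance (none leaves overhead): dye in fresh feed = dye in product, i.e. 503×0.307 = (1−0.596)·n1·0.686.
n1 = 154.42/(0.686×0.404) = 557.19 kg/h.
Recycle n5 = 0.596×557.19 = 332.08 kg/h.
Combined feed n10 = 503 + 332.08 = 835.08 kg/h.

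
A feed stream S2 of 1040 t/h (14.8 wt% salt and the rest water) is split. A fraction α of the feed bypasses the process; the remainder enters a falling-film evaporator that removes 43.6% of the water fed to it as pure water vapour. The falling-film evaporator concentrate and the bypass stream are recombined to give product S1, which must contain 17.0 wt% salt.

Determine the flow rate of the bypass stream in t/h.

All 1040×0.148 = 153.92 t/h of salt reaches S1, so S1 = 153.92/0.170 = 905.41 t/h and vapour = 134.59 t/h.
The evaporator receives (1−α)·1040 of feed at 0.852 water and removes 0.436 of that water:
0.436×0.852×(1−α)×1040 = 134.59
(1−α) = 134.59/386.33 = 0.3484;  α = 0.6516.
Bypass flow = 0.6516×1040 = 677.69 t/h.

677.7 t/h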